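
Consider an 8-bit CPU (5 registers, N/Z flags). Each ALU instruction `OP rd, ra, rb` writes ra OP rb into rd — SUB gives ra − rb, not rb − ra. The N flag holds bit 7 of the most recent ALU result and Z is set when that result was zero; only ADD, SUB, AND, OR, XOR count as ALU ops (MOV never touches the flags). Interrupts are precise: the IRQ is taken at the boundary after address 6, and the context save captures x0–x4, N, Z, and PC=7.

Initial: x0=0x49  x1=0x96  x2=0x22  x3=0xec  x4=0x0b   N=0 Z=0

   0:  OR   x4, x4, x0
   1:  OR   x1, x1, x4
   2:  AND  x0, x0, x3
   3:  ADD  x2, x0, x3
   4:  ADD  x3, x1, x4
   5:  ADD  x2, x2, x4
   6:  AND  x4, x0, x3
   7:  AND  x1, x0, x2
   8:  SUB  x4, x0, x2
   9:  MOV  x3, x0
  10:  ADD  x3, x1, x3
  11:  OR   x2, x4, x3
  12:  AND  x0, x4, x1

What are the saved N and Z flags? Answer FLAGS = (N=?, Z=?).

after  0: x0=0x49 x1=0x96 x2=0x22 x3=0xec x4=0x4b  N=0 Z=0
after  1: x0=0x49 x1=0xdf x2=0x22 x3=0xec x4=0x4b  N=1 Z=0
after  2: x0=0x48 x1=0xdf x2=0x22 x3=0xec x4=0x4b  N=0 Z=0
after  3: x0=0x48 x1=0xdf x2=0x34 x3=0xec x4=0x4b  N=0 Z=0
after  4: x0=0x48 x1=0xdf x2=0x34 x3=0x2a x4=0x4b  N=0 Z=0
after  5: x0=0x48 x1=0xdf x2=0x7f x3=0x2a x4=0x4b  N=0 Z=0
after  6: x0=0x48 x1=0xdf x2=0x7f x3=0x2a x4=0x08  N=0 Z=0
-- IRQ taken; context saved, return-PC = 7 --

FLAGS = (N=0, Z=0)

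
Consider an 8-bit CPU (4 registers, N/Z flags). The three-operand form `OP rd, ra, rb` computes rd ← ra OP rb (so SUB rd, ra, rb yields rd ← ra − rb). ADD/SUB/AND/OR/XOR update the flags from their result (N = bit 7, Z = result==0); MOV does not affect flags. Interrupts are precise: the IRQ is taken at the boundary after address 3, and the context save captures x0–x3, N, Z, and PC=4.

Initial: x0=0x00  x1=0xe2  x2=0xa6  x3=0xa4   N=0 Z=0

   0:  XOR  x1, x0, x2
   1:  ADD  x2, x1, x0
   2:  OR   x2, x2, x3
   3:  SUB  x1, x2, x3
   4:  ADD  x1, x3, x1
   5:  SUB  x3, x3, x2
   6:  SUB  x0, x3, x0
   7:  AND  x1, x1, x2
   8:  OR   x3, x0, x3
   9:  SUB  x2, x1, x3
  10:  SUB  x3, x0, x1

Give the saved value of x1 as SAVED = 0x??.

after  0: x0=0x00 x1=0xa6 x2=0xa6 x3=0xa4  N=1 Z=0
after  1: x0=0x00 x1=0xa6 x2=0xa6 x3=0xa4  N=1 Z=0
after  2: x0=0x00 x1=0xa6 x2=0xa6 x3=0xa4  N=1 Z=0
after  3: x0=0x00 x1=0x02 x2=0xa6 x3=0xa4  N=0 Z=0
-- IRQ taken; context saved, return-PC = 4 --

SAVED = 0x02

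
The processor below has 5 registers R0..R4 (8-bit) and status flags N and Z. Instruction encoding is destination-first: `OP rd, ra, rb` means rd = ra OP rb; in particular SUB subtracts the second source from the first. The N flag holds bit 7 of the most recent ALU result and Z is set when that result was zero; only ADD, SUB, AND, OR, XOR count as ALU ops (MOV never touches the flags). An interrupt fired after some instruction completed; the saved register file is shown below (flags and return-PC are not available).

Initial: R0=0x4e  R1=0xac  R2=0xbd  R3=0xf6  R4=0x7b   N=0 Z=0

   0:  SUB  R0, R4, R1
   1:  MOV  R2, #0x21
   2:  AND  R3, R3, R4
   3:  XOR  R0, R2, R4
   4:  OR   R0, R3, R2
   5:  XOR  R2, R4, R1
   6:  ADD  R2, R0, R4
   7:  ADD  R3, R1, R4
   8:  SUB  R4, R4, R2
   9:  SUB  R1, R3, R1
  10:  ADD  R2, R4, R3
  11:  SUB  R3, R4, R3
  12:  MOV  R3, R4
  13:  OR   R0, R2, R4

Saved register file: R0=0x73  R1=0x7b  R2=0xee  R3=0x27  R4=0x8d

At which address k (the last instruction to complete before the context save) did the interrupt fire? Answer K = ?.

after  0: R0=0xcf R1=0xac R2=0xbd R3=0xf6 R4=0x7b  N=1 Z=0
after  1: R0=0xcf R1=0xac R2=0x21 R3=0xf6 R4=0x7b  N=1 Z=0
after  2: R0=0xcf R1=0xac R2=0x21 R3=0x72 R4=0x7b  N=0 Z=0
after  3: R0=0x5a R1=0xac R2=0x21 R3=0x72 R4=0x7b  N=0 Z=0
after  4: R0=0x73 R1=0xac R2=0x21 R3=0x72 R4=0x7b  N=0 Z=0
after  5: R0=0x73 R1=0xac R2=0xd7 R3=0x72 R4=0x7b  N=1 Z=0
after  6: R0=0x73 R1=0xac R2=0xee R3=0x72 R4=0x7b  N=1 Z=0
after  7: R0=0x73 R1=0xac R2=0xee R3=0x27 R4=0x7b  N=0 Z=0
after  8: R0=0x73 R1=0xac R2=0xee R3=0x27 R4=0x8d  N=1 Z=0
after  9: R0=0x73 R1=0x7b R2=0xee R3=0x27 R4=0x8d  N=0 Z=0
-- IRQ taken; context saved, return-PC = 10 --

K = 9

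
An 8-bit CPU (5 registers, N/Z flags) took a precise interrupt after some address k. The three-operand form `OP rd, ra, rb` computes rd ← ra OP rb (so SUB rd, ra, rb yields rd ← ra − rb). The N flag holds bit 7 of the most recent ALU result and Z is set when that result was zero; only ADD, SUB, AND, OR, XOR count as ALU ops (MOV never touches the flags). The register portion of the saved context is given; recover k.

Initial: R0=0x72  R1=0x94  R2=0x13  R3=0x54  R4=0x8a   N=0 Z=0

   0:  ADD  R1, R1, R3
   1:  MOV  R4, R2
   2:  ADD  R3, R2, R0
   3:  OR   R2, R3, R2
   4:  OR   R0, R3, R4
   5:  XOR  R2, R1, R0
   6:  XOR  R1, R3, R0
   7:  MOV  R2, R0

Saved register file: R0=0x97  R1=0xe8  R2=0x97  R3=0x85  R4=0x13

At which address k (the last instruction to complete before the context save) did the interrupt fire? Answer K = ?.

K = 4

after  0: R0=0x72 R1=0xe8 R2=0x13 R3=0x54 R4=0x8a  N=1 Z=0
after  1: R0=0x72 R1=0xe8 R2=0x13 R3=0x54 R4=0x13  N=1 Z=0
after  2: R0=0x72 R1=0xe8 R2=0x13 R3=0x85 R4=0x13  N=1 Z=0
after  3: R0=0x72 R1=0xe8 R2=0x97 R3=0x85 R4=0x13  N=1 Z=0
after  4: R0=0x97 R1=0xe8 R2=0x97 R3=0x85 R4=0x13  N=1 Z=0
-- IRQ taken; context saved, return-PC = 5 --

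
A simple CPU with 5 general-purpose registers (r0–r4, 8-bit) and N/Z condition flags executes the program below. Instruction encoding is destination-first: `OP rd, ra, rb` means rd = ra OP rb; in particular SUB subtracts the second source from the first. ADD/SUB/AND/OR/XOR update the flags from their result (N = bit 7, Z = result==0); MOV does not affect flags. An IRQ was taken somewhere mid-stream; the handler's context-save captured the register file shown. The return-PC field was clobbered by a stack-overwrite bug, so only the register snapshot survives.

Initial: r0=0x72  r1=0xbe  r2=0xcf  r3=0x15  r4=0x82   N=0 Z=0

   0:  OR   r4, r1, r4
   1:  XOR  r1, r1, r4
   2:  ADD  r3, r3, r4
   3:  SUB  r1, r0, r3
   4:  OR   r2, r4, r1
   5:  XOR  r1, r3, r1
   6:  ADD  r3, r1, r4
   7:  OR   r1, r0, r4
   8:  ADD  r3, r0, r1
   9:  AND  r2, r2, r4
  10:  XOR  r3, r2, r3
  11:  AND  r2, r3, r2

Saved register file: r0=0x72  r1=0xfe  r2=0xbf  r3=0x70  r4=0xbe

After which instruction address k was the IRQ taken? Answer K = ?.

after  0: r0=0x72 r1=0xbe r2=0xcf r3=0x15 r4=0xbe  N=1 Z=0
after  1: r0=0x72 r1=0x00 r2=0xcf r3=0x15 r4=0xbe  N=0 Z=1
after  2: r0=0x72 r1=0x00 r2=0xcf r3=0xd3 r4=0xbe  N=1 Z=0
after  3: r0=0x72 r1=0x9f r2=0xcf r3=0xd3 r4=0xbe  N=1 Z=0
after  4: r0=0x72 r1=0x9f r2=0xbf r3=0xd3 r4=0xbe  N=1 Z=0
after  5: r0=0x72 r1=0x4c r2=0xbf r3=0xd3 r4=0xbe  N=0 Z=0
after  6: r0=0x72 r1=0x4c r2=0xbf r3=0x0a r4=0xbe  N=0 Z=0
after  7: r0=0x72 r1=0xfe r2=0xbf r3=0x0a r4=0xbe  N=1 Z=0
after  8: r0=0x72 r1=0xfe r2=0xbf r3=0x70 r4=0xbe  N=0 Z=0
-- IRQ taken; context saved, return-PC = 9 --

K = 8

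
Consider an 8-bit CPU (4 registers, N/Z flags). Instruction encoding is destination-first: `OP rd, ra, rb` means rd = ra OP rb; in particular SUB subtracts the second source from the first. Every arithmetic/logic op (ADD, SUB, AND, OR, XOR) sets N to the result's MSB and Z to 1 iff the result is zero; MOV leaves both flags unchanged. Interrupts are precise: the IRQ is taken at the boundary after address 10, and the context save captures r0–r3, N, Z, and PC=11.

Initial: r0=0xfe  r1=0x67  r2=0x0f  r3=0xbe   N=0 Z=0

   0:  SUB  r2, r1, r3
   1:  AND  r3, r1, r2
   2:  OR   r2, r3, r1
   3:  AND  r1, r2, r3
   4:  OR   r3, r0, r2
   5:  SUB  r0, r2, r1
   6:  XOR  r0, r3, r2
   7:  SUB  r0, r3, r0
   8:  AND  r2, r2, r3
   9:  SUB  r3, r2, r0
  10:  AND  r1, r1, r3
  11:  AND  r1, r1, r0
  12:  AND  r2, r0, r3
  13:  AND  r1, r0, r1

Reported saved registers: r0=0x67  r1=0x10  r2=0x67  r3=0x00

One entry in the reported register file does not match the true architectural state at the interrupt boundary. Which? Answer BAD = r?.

BAD = r1

after  0: r0=0xfe r1=0x67 r2=0xa9 r3=0xbe  N=1 Z=0
after  1: r0=0xfe r1=0x67 r2=0xa9 r3=0x21  N=0 Z=0
after  2: r0=0xfe r1=0x67 r2=0x67 r3=0x21  N=0 Z=0
after  3: r0=0xfe r1=0x21 r2=0x67 r3=0x21  N=0 Z=0
after  4: r0=0xfe r1=0x21 r2=0x67 r3=0xff  N=1 Z=0
after  5: r0=0x46 r1=0x21 r2=0x67 r3=0xff  N=0 Z=0
after  6: r0=0x98 r1=0x21 r2=0x67 r3=0xff  N=1 Z=0
after  7: r0=0x67 r1=0x21 r2=0x67 r3=0xff  N=0 Z=0
after  8: r0=0x67 r1=0x21 r2=0x67 r3=0xff  N=0 Z=0
after  9: r0=0x67 r1=0x21 r2=0x67 r3=0x00  N=0 Z=1
after 10: r0=0x67 r1=0x00 r2=0x67 r3=0x00  N=0 Z=1
-- IRQ taken; context saved, return-PC = 11 --
mismatch: r1: reported 0x10 vs actual 0x00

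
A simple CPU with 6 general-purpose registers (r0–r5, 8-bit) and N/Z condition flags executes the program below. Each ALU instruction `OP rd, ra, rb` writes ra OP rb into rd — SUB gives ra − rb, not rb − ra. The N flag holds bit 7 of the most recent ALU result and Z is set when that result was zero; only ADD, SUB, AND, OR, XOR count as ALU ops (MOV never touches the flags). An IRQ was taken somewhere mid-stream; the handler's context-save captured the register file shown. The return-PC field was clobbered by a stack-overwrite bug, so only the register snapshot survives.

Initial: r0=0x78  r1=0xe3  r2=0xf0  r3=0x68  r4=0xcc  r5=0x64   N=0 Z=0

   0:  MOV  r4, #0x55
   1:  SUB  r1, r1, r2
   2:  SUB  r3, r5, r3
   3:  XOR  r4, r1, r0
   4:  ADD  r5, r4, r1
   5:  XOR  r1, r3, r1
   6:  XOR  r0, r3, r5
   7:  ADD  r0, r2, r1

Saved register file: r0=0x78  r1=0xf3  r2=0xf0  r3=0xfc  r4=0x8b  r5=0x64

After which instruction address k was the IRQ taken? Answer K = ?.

K = 3

after  0: r0=0x78 r1=0xe3 r2=0xf0 r3=0x68 r4=0x55 r5=0x64  N=0 Z=0
after  1: r0=0x78 r1=0xf3 r2=0xf0 r3=0x68 r4=0x55 r5=0x64  N=1 Z=0
after  2: r0=0x78 r1=0xf3 r2=0xf0 r3=0xfc r4=0x55 r5=0x64  N=1 Z=0
after  3: r0=0x78 r1=0xf3 r2=0xf0 r3=0xfc r4=0x8b r5=0x64  N=1 Z=0
-- IRQ taken; context saved, return-PC = 4 --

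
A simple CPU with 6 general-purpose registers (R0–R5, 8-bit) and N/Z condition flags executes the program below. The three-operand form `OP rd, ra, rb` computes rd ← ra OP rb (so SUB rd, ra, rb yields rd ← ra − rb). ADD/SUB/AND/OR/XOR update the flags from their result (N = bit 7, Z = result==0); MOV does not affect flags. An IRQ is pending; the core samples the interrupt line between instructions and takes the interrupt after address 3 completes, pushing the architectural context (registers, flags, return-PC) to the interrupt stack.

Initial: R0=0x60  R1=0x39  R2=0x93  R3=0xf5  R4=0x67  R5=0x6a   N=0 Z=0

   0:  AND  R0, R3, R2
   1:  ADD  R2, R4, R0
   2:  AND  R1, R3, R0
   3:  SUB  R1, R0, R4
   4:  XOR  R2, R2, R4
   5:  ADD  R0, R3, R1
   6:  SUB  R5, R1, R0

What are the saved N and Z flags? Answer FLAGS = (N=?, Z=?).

after  0: R0=0x91 R1=0x39 R2=0x93 R3=0xf5 R4=0x67 R5=0x6a  N=1 Z=0
after  1: R0=0x91 R1=0x39 R2=0xf8 R3=0xf5 R4=0x67 R5=0x6a  N=1 Z=0
after  2: R0=0x91 R1=0x91 R2=0xf8 R3=0xf5 R4=0x67 R5=0x6a  N=1 Z=0
after  3: R0=0x91 R1=0x2a R2=0xf8 R3=0xf5 R4=0x67 R5=0x6a  N=0 Z=0
-- IRQ taken; context saved, return-PC = 4 --

FLAGS = (N=0, Z=0)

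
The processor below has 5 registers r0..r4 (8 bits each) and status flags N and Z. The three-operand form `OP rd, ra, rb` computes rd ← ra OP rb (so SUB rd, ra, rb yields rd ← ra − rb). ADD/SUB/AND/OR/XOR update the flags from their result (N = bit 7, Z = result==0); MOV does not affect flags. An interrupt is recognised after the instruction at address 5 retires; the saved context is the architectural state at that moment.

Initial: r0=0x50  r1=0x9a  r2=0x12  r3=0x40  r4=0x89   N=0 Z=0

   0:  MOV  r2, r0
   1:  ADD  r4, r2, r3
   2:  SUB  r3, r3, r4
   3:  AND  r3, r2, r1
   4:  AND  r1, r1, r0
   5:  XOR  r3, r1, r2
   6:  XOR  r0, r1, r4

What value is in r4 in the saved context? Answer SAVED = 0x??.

after  0: r0=0x50 r1=0x9a r2=0x50 r3=0x40 r4=0x89  N=0 Z=0
after  1: r0=0x50 r1=0x9a r2=0x50 r3=0x40 r4=0x90  N=1 Z=0
after  2: r0=0x50 r1=0x9a r2=0x50 r3=0xb0 r4=0x90  N=1 Z=0
after  3: r0=0x50 r1=0x9a r2=0x50 r3=0x10 r4=0x90  N=0 Z=0
after  4: r0=0x50 r1=0x10 r2=0x50 r3=0x10 r4=0x90  N=0 Z=0
after  5: r0=0x50 r1=0x10 r2=0x50 r3=0x40 r4=0x90  N=0 Z=0
-- IRQ taken; context saved, return-PC = 6 --

SAVED = 0x90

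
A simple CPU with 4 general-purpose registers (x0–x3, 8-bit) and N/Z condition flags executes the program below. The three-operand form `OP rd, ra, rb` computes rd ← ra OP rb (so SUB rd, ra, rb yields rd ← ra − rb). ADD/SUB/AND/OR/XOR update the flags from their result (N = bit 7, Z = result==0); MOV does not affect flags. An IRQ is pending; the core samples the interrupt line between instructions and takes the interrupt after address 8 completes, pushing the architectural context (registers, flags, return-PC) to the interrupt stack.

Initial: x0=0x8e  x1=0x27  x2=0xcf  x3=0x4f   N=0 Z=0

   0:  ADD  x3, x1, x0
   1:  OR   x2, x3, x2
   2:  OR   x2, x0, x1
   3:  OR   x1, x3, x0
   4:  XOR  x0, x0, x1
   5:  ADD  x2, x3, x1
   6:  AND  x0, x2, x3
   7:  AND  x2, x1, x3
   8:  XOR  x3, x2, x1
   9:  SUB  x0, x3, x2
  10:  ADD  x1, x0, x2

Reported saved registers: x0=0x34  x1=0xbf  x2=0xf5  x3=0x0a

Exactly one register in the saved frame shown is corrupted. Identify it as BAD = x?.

BAD = x2

after  0: x0=0x8e x1=0x27 x2=0xcf x3=0xb5  N=1 Z=0
after  1: x0=0x8e x1=0x27 x2=0xff x3=0xb5  N=1 Z=0
after  2: x0=0x8e x1=0x27 x2=0xaf x3=0xb5  N=1 Z=0
after  3: x0=0x8e x1=0xbf x2=0xaf x3=0xb5  N=1 Z=0
after  4: x0=0x31 x1=0xbf x2=0xaf x3=0xb5  N=0 Z=0
after  5: x0=0x31 x1=0xbf x2=0x74 x3=0xb5  N=0 Z=0
after  6: x0=0x34 x1=0xbf x2=0x74 x3=0xb5  N=0 Z=0
after  7: x0=0x34 x1=0xbf x2=0xb5 x3=0xb5  N=1 Z=0
after  8: x0=0x34 x1=0xbf x2=0xb5 x3=0x0a  N=0 Z=0
-- IRQ taken; context saved, return-PC = 9 --
mismatch: x2: reported 0xf5 vs actual 0xb5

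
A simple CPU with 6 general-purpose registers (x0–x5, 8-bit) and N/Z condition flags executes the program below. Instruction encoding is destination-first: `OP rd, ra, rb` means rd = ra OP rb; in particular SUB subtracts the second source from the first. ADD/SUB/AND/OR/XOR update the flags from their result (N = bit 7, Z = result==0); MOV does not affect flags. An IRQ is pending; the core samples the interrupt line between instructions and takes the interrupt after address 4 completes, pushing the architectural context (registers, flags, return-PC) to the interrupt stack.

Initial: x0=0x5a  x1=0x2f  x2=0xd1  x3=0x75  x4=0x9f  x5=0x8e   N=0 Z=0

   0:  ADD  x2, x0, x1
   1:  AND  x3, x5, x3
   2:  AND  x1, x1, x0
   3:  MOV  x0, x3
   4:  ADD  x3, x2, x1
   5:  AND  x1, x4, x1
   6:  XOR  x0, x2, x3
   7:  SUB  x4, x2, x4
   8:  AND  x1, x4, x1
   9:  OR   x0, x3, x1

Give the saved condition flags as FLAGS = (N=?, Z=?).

after  0: x0=0x5a x1=0x2f x2=0x89 x3=0x75 x4=0x9f x5=0x8e  N=1 Z=0
after  1: x0=0x5a x1=0x2f x2=0x89 x3=0x04 x4=0x9f x5=0x8e  N=0 Z=0
after  2: x0=0x5a x1=0x0a x2=0x89 x3=0x04 x4=0x9f x5=0x8e  N=0 Z=0
after  3: x0=0x04 x1=0x0a x2=0x89 x3=0x04 x4=0x9f x5=0x8e  N=0 Z=0
after  4: x0=0x04 x1=0x0a x2=0x89 x3=0x93 x4=0x9f x5=0x8e  N=1 Z=0
-- IRQ taken; context saved, return-PC = 5 --

FLAGS = (N=1, Z=0)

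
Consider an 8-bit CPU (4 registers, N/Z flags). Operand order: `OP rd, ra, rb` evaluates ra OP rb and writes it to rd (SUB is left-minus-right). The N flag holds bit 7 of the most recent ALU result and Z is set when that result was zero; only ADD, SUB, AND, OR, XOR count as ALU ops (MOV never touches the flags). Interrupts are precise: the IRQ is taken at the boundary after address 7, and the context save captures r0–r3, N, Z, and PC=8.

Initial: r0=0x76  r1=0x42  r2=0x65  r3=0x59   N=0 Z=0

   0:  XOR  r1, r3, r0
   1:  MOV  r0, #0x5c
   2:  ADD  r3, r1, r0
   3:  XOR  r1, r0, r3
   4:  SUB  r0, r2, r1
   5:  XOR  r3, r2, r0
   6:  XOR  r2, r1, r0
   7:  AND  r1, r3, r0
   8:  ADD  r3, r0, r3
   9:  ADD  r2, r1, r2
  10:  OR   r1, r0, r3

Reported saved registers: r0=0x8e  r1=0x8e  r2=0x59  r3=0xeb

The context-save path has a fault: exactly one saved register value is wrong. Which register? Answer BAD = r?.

BAD = r1

after  0: r0=0x76 r1=0x2f r2=0x65 r3=0x59  N=0 Z=0
after  1: r0=0x5c r1=0x2f r2=0x65 r3=0x59  N=0 Z=0
after  2: r0=0x5c r1=0x2f r2=0x65 r3=0x8b  N=1 Z=0
after  3: r0=0x5c r1=0xd7 r2=0x65 r3=0x8b  N=1 Z=0
after  4: r0=0x8e r1=0xd7 r2=0x65 r3=0x8b  N=1 Z=0
after  5: r0=0x8e r1=0xd7 r2=0x65 r3=0xeb  N=1 Z=0
after  6: r0=0x8e r1=0xd7 r2=0x59 r3=0xeb  N=0 Z=0
after  7: r0=0x8e r1=0x8a r2=0x59 r3=0xeb  N=1 Z=0
-- IRQ taken; context saved, return-PC = 8 --
mismatch: r1: reported 0x8e vs actual 0x8a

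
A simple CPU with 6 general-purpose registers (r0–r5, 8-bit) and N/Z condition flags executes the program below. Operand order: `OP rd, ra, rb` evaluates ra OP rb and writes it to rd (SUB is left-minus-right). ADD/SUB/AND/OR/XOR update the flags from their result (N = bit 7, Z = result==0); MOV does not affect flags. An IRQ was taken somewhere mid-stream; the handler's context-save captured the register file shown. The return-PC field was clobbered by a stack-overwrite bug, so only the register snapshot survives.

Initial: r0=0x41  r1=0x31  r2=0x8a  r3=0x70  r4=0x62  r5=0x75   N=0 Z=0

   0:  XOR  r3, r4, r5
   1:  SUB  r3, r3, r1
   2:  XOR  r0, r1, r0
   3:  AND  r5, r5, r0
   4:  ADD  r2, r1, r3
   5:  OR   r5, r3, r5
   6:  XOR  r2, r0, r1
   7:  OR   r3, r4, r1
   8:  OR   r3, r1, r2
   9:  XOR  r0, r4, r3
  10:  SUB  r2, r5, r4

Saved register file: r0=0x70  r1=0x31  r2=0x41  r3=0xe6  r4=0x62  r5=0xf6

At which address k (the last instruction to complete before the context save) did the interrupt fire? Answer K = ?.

K = 6

after  0: r0=0x41 r1=0x31 r2=0x8a r3=0x17 r4=0x62 r5=0x75  N=0 Z=0
after  1: r0=0x41 r1=0x31 r2=0x8a r3=0xe6 r4=0x62 r5=0x75  N=1 Z=0
after  2: r0=0x70 r1=0x31 r2=0x8a r3=0xe6 r4=0x62 r5=0x75  N=0 Z=0
after  3: r0=0x70 r1=0x31 r2=0x8a r3=0xe6 r4=0x62 r5=0x70  N=0 Z=0
after  4: r0=0x70 r1=0x31 r2=0x17 r3=0xe6 r4=0x62 r5=0x70  N=0 Z=0
after  5: r0=0x70 r1=0x31 r2=0x17 r3=0xe6 r4=0x62 r5=0xf6  N=1 Z=0
after  6: r0=0x70 r1=0x31 r2=0x41 r3=0xe6 r4=0x62 r5=0xf6  N=0 Z=0
-- IRQ taken; context saved, return-PC = 7 --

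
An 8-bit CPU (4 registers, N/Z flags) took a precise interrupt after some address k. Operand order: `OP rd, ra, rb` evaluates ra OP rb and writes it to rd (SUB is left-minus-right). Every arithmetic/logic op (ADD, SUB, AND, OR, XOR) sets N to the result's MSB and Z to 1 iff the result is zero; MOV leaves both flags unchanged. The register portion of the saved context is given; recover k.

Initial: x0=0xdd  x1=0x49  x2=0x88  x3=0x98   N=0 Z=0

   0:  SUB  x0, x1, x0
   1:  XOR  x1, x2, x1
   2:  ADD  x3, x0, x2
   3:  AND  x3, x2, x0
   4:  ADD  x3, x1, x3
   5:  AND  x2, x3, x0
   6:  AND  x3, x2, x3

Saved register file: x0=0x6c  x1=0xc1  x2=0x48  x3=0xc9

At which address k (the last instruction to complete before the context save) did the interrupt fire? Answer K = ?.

K = 5

after  0: x0=0x6c x1=0x49 x2=0x88 x3=0x98  N=0 Z=0
after  1: x0=0x6c x1=0xc1 x2=0x88 x3=0x98  N=1 Z=0
after  2: x0=0x6c x1=0xc1 x2=0x88 x3=0xf4  N=1 Z=0
after  3: x0=0x6c x1=0xc1 x2=0x88 x3=0x08  N=0 Z=0
after  4: x0=0x6c x1=0xc1 x2=0x88 x3=0xc9  N=1 Z=0
after  5: x0=0x6c x1=0xc1 x2=0x48 x3=0xc9  N=0 Z=0
-- IRQ taken; context saved, return-PC = 6 --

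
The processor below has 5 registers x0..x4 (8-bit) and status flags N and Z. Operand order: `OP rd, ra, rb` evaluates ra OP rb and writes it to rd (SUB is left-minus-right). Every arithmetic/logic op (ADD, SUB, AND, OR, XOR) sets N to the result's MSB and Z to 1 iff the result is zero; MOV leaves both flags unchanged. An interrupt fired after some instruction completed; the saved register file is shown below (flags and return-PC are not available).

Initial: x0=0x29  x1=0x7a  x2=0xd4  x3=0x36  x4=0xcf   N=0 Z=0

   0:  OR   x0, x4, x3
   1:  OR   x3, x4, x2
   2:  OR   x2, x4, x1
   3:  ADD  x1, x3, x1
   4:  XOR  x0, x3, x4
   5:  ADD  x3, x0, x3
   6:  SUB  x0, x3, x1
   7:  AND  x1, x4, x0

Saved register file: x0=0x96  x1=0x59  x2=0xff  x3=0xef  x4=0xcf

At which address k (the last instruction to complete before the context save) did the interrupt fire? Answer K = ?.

after  0: x0=0xff x1=0x7a x2=0xd4 x3=0x36 x4=0xcf  N=1 Z=0
after  1: x0=0xff x1=0x7a x2=0xd4 x3=0xdf x4=0xcf  N=1 Z=0
after  2: x0=0xff x1=0x7a x2=0xff x3=0xdf x4=0xcf  N=1 Z=0
after  3: x0=0xff x1=0x59 x2=0xff x3=0xdf x4=0xcf  N=0 Z=0
after  4: x0=0x10 x1=0x59 x2=0xff x3=0xdf x4=0xcf  N=0 Z=0
after  5: x0=0x10 x1=0x59 x2=0xff x3=0xef x4=0xcf  N=1 Z=0
after  6: x0=0x96 x1=0x59 x2=0xff x3=0xef x4=0xcf  N=1 Z=0
-- IRQ taken; context saved, return-PC = 7 --

K = 6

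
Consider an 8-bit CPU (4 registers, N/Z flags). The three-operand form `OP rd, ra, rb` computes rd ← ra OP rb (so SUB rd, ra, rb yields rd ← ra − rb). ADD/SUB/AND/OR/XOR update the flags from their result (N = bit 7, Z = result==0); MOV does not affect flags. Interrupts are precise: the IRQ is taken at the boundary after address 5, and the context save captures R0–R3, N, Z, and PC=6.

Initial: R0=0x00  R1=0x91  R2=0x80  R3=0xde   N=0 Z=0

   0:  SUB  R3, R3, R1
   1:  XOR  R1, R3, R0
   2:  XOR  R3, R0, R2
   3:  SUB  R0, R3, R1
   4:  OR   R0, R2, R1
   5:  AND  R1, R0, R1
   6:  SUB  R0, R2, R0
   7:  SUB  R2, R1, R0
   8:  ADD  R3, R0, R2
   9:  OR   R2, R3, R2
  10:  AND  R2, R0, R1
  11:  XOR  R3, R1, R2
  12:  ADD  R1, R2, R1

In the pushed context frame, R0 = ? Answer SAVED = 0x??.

after  0: R0=0x00 R1=0x91 R2=0x80 R3=0x4d  N=0 Z=0
after  1: R0=0x00 R1=0x4d R2=0x80 R3=0x4d  N=0 Z=0
after  2: R0=0x00 R1=0x4d R2=0x80 R3=0x80  N=1 Z=0
after  3: R0=0x33 R1=0x4d R2=0x80 R3=0x80  N=0 Z=0
after  4: R0=0xcd R1=0x4d R2=0x80 R3=0x80  N=1 Z=0
after  5: R0=0xcd R1=0x4d R2=0x80 R3=0x80  N=0 Z=0
-- IRQ taken; context saved, return-PC = 6 --

SAVED = 0xcd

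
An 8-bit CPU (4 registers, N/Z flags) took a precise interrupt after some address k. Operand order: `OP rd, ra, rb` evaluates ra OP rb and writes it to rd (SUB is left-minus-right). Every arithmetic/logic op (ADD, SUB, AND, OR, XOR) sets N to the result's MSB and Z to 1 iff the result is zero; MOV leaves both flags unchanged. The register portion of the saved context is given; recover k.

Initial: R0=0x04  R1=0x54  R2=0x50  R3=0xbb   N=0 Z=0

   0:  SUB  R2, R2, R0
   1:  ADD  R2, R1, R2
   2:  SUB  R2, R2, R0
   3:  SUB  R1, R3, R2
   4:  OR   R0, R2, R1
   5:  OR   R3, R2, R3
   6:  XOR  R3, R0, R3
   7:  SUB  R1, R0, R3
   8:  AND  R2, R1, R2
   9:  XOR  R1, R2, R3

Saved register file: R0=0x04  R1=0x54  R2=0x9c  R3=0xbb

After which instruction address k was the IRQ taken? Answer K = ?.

after  0: R0=0x04 R1=0x54 R2=0x4c R3=0xbb  N=0 Z=0
after  1: R0=0x04 R1=0x54 R2=0xa0 R3=0xbb  N=1 Z=0
after  2: R0=0x04 R1=0x54 R2=0x9c R3=0xbb  N=1 Z=0
-- IRQ taken; context saved, return-PC = 3 --

K = 2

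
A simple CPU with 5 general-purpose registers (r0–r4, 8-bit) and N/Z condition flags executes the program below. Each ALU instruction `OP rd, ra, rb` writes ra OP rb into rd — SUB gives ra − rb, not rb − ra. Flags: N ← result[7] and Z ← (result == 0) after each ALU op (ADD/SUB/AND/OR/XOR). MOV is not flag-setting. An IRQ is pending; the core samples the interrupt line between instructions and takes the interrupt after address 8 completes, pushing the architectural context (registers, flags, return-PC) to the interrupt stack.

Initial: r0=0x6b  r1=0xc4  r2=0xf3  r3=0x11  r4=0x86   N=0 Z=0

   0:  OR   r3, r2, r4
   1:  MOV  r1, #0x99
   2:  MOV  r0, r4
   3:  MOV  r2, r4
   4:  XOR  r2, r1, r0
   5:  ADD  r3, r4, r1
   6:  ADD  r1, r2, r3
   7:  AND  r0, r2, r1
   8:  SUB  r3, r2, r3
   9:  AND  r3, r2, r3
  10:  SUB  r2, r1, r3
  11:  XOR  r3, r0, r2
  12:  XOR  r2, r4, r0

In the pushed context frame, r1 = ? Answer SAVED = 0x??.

SAVED = 0x3e

after  0: r0=0x6b r1=0xc4 r2=0xf3 r3=0xf7 r4=0x86  N=1 Z=0
after  1: r0=0x6b r1=0x99 r2=0xf3 r3=0xf7 r4=0x86  N=1 Z=0
after  2: r0=0x86 r1=0x99 r2=0xf3 r3=0xf7 r4=0x86  N=1 Z=0
after  3: r0=0x86 r1=0x99 r2=0x86 r3=0xf7 r4=0x86  N=1 Z=0
after  4: r0=0x86 r1=0x99 r2=0x1f r3=0xf7 r4=0x86  N=0 Z=0
after  5: r0=0x86 r1=0x99 r2=0x1f r3=0x1f r4=0x86  N=0 Z=0
after  6: r0=0x86 r1=0x3e r2=0x1f r3=0x1f r4=0x86  N=0 Z=0
after  7: r0=0x1e r1=0x3e r2=0x1f r3=0x1f r4=0x86  N=0 Z=0
after  8: r0=0x1e r1=0x3e r2=0x1f r3=0x00 r4=0x86  N=0 Z=1
-- IRQ taken; context saved, return-PC = 9 --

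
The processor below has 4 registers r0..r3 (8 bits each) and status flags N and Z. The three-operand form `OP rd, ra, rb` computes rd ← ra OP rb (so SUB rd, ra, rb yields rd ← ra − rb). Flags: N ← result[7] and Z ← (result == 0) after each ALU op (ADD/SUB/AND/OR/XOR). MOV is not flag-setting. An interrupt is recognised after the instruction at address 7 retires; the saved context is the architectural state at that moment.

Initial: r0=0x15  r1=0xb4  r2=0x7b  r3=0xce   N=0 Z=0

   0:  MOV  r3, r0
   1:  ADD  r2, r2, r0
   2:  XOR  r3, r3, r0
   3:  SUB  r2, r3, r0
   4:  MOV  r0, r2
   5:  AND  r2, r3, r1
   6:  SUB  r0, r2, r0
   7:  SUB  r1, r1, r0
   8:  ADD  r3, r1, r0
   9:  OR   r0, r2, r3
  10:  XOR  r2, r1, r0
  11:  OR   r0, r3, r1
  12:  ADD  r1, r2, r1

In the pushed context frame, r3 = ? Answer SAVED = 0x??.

after  0: r0=0x15 r1=0xb4 r2=0x7b r3=0x15  N=0 Z=0
after  1: r0=0x15 r1=0xb4 r2=0x90 r3=0x15  N=1 Z=0
after  2: r0=0x15 r1=0xb4 r2=0x90 r3=0x00  N=0 Z=1
after  3: r0=0x15 r1=0xb4 r2=0xeb r3=0x00  N=1 Z=0
after  4: r0=0xeb r1=0xb4 r2=0xeb r3=0x00  N=1 Z=0
after  5: r0=0xeb r1=0xb4 r2=0x00 r3=0x00  N=0 Z=1
after  6: r0=0x15 r1=0xb4 r2=0x00 r3=0x00  N=0 Z=0
after  7: r0=0x15 r1=0x9f r2=0x00 r3=0x00  N=1 Z=0
-- IRQ taken; context saved, return-PC = 8 --

SAVED = 0x00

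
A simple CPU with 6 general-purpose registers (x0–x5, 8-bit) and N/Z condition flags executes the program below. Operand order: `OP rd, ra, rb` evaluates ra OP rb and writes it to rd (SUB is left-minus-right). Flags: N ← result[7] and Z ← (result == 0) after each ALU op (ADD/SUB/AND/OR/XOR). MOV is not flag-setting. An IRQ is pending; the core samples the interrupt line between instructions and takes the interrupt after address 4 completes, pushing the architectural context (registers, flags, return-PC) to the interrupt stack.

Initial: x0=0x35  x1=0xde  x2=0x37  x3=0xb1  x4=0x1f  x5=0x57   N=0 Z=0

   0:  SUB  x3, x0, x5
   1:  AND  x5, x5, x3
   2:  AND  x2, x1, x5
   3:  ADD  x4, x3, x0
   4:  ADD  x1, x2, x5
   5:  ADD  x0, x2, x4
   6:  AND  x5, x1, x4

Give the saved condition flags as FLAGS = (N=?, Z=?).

after  0: x0=0x35 x1=0xde x2=0x37 x3=0xde x4=0x1f x5=0x57  N=1 Z=0
after  1: x0=0x35 x1=0xde x2=0x37 x3=0xde x4=0x1f x5=0x56  N=0 Z=0
after  2: x0=0x35 x1=0xde x2=0x56 x3=0xde x4=0x1f x5=0x56  N=0 Z=0
after  3: x0=0x35 x1=0xde x2=0x56 x3=0xde x4=0x13 x5=0x56  N=0 Z=0
after  4: x0=0x35 x1=0xac x2=0x56 x3=0xde x4=0x13 x5=0x56  N=1 Z=0
-- IRQ taken; context saved, return-PC = 5 --

FLAGS = (N=1, Z=0)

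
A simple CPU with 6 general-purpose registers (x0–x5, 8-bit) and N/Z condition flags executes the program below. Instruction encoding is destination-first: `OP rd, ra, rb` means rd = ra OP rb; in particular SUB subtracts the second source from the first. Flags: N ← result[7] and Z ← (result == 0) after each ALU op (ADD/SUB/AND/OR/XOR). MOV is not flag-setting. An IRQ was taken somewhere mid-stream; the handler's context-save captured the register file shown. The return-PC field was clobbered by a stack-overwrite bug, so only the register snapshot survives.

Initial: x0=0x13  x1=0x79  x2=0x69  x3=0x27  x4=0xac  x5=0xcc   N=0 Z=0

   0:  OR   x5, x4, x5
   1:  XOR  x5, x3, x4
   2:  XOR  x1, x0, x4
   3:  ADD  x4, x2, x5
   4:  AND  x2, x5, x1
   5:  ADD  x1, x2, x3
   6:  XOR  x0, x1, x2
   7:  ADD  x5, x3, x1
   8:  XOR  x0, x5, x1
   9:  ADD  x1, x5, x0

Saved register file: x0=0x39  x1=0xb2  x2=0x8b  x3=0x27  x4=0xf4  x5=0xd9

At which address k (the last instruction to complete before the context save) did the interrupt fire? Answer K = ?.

K = 7

after  0: x0=0x13 x1=0x79 x2=0x69 x3=0x27 x4=0xac x5=0xec  N=1 Z=0
after  1: x0=0x13 x1=0x79 x2=0x69 x3=0x27 x4=0xac x5=0x8b  N=1 Z=0
after  2: x0=0x13 x1=0xbf x2=0x69 x3=0x27 x4=0xac x5=0x8b  N=1 Z=0
after  3: x0=0x13 x1=0xbf x2=0x69 x3=0x27 x4=0xf4 x5=0x8b  N=1 Z=0
after  4: x0=0x13 x1=0xbf x2=0x8b x3=0x27 x4=0xf4 x5=0x8b  N=1 Z=0
after  5: x0=0x13 x1=0xb2 x2=0x8b x3=0x27 x4=0xf4 x5=0x8b  N=1 Z=0
after  6: x0=0x39 x1=0xb2 x2=0x8b x3=0x27 x4=0xf4 x5=0x8b  N=0 Z=0
after  7: x0=0x39 x1=0xb2 x2=0x8b x3=0x27 x4=0xf4 x5=0xd9  N=1 Z=0
-- IRQ taken; context saved, return-PC = 8 --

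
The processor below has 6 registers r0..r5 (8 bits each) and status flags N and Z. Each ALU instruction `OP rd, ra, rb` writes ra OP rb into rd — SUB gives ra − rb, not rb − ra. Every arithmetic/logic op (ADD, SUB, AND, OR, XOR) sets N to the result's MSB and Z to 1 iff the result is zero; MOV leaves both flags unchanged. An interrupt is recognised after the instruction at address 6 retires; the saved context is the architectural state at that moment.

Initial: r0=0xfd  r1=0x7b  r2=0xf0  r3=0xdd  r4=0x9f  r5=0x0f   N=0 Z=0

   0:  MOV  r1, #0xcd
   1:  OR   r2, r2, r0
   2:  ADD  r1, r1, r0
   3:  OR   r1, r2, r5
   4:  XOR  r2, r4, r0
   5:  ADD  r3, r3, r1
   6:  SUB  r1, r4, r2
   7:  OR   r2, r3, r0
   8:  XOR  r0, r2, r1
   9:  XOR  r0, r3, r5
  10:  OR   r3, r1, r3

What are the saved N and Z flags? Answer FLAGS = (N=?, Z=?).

FLAGS = (N=0, Z=0)

after  0: r0=0xfd r1=0xcd r2=0xf0 r3=0xdd r4=0x9f r5=0x0f  N=0 Z=0
after  1: r0=0xfd r1=0xcd r2=0xfd r3=0xdd r4=0x9f r5=0x0f  N=1 Z=0
after  2: r0=0xfd r1=0xca r2=0xfd r3=0xdd r4=0x9f r5=0x0f  N=1 Z=0
after  3: r0=0xfd r1=0xff r2=0xfd r3=0xdd r4=0x9f r5=0x0f  N=1 Z=0
after  4: r0=0xfd r1=0xff r2=0x62 r3=0xdd r4=0x9f r5=0x0f  N=0 Z=0
after  5: r0=0xfd r1=0xff r2=0x62 r3=0xdc r4=0x9f r5=0x0f  N=1 Z=0
after  6: r0=0xfd r1=0x3d r2=0x62 r3=0xdc r4=0x9f r5=0x0f  N=0 Z=0
-- IRQ taken; context saved, return-PC = 7 --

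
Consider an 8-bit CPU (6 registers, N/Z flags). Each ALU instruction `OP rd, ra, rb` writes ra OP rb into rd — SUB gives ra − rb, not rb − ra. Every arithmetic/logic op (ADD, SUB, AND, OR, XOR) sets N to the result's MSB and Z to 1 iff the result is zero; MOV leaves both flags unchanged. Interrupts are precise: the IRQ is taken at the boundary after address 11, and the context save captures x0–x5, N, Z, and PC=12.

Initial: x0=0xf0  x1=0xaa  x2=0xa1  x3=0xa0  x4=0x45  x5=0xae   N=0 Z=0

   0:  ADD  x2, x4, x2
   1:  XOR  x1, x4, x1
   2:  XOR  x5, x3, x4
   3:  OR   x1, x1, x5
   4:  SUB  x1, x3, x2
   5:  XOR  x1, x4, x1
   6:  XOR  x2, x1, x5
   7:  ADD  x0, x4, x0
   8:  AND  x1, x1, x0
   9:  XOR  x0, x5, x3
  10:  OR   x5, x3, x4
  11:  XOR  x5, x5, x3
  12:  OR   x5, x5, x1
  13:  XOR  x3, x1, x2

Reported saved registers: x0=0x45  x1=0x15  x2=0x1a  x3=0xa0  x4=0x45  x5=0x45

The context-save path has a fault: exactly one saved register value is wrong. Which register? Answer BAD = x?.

after  0: x0=0xf0 x1=0xaa x2=0xe6 x3=0xa0 x4=0x45 x5=0xae  N=1 Z=0
after  1: x0=0xf0 x1=0xef x2=0xe6 x3=0xa0 x4=0x45 x5=0xae  N=1 Z=0
after  2: x0=0xf0 x1=0xef x2=0xe6 x3=0xa0 x4=0x45 x5=0xe5  N=1 Z=0
after  3: x0=0xf0 x1=0xef x2=0xe6 x3=0xa0 x4=0x45 x5=0xe5  N=1 Z=0
after  4: x0=0xf0 x1=0xba x2=0xe6 x3=0xa0 x4=0x45 x5=0xe5  N=1 Z=0
after  5: x0=0xf0 x1=0xff x2=0xe6 x3=0xa0 x4=0x45 x5=0xe5  N=1 Z=0
after  6: x0=0xf0 x1=0xff x2=0x1a x3=0xa0 x4=0x45 x5=0xe5  N=0 Z=0
after  7: x0=0x35 x1=0xff x2=0x1a x3=0xa0 x4=0x45 x5=0xe5  N=0 Z=0
after  8: x0=0x35 x1=0x35 x2=0x1a x3=0xa0 x4=0x45 x5=0xe5  N=0 Z=0
after  9: x0=0x45 x1=0x35 x2=0x1a x3=0xa0 x4=0x45 x5=0xe5  N=0 Z=0
after 10: x0=0x45 x1=0x35 x2=0x1a x3=0xa0 x4=0x45 x5=0xe5  N=1 Z=0
after 11: x0=0x45 x1=0x35 x2=0x1a x3=0xa0 x4=0x45 x5=0x45  N=0 Z=0
-- IRQ taken; context saved, return-PC = 12 --
mismatch: x1: reported 0x15 vs actual 0x35

BAD = x1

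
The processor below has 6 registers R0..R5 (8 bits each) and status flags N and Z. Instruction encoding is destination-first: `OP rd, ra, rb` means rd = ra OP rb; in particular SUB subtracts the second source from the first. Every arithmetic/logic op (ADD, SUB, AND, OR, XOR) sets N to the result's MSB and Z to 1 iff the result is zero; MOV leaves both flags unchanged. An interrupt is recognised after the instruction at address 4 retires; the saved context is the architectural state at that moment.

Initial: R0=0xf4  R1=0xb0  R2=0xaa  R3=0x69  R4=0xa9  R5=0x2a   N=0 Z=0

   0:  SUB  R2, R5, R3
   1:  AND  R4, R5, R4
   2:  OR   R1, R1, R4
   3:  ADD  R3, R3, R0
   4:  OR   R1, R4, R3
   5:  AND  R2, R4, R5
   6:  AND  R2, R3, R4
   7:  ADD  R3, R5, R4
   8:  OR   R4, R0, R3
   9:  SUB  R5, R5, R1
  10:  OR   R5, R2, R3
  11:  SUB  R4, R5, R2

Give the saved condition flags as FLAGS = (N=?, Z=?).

after  0: R0=0xf4 R1=0xb0 R2=0xc1 R3=0x69 R4=0xa9 R5=0x2a  N=1 Z=0
after  1: R0=0xf4 R1=0xb0 R2=0xc1 R3=0x69 R4=0x28 R5=0x2a  N=0 Z=0
after  2: R0=0xf4 R1=0xb8 R2=0xc1 R3=0x69 R4=0x28 R5=0x2a  N=1 Z=0
after  3: R0=0xf4 R1=0xb8 R2=0xc1 R3=0x5d R4=0x28 R5=0x2a  N=0 Z=0
after  4: R0=0xf4 R1=0x7d R2=0xc1 R3=0x5d R4=0x28 R5=0x2a  N=0 Z=0
-- IRQ taken; context saved, return-PC = 5 --

FLAGS = (N=0, Z=0)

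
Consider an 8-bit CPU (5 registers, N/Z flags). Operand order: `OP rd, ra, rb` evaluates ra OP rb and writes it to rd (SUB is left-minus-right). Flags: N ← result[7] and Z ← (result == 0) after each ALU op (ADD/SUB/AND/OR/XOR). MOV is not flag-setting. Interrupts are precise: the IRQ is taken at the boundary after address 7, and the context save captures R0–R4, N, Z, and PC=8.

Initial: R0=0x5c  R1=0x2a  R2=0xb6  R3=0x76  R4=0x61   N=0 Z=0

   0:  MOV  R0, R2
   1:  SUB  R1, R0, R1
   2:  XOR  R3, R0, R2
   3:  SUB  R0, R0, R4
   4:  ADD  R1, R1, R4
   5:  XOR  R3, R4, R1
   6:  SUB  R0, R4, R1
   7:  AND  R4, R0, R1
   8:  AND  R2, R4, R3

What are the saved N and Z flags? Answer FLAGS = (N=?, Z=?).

FLAGS = (N=0, Z=0)

after  0: R0=0xb6 R1=0x2a R2=0xb6 R3=0x76 R4=0x61  N=0 Z=0
after  1: R0=0xb6 R1=0x8c R2=0xb6 R3=0x76 R4=0x61  N=1 Z=0
after  2: R0=0xb6 R1=0x8c R2=0xb6 R3=0x00 R4=0x61  N=0 Z=1
after  3: R0=0x55 R1=0x8c R2=0xb6 R3=0x00 R4=0x61  N=0 Z=0
after  4: R0=0x55 R1=0xed R2=0xb6 R3=0x00 R4=0x61  N=1 Z=0
after  5: R0=0x55 R1=0xed R2=0xb6 R3=0x8c R4=0x61  N=1 Z=0
after  6: R0=0x74 R1=0xed R2=0xb6 R3=0x8c R4=0x61  N=0 Z=0
after  7: R0=0x74 R1=0xed R2=0xb6 R3=0x8c R4=0x64  N=0 Z=0
-- IRQ taken; context saved, return-PC = 8 --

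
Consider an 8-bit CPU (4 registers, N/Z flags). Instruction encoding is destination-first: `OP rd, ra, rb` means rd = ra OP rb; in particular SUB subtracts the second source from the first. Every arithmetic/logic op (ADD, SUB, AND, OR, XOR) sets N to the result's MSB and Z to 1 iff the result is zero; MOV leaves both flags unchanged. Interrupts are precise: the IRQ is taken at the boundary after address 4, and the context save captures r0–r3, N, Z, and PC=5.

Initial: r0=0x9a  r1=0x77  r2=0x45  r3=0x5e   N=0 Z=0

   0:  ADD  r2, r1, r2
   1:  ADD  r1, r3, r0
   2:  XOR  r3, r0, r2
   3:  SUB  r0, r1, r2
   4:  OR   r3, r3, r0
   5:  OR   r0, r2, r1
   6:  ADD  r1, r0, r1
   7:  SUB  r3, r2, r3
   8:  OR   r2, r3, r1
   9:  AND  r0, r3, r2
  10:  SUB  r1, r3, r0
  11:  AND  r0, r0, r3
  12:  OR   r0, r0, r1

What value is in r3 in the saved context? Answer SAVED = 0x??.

SAVED = 0x3e

after  0: r0=0x9a r1=0x77 r2=0xbc r3=0x5e  N=1 Z=0
after  1: r0=0x9a r1=0xf8 r2=0xbc r3=0x5e  N=1 Z=0
after  2: r0=0x9a r1=0xf8 r2=0xbc r3=0x26  N=0 Z=0
after  3: r0=0x3c r1=0xf8 r2=0xbc r3=0x26  N=0 Z=0
after  4: r0=0x3c r1=0xf8 r2=0xbc r3=0x3e  N=0 Z=0
-- IRQ taken; context saved, return-PC = 5 --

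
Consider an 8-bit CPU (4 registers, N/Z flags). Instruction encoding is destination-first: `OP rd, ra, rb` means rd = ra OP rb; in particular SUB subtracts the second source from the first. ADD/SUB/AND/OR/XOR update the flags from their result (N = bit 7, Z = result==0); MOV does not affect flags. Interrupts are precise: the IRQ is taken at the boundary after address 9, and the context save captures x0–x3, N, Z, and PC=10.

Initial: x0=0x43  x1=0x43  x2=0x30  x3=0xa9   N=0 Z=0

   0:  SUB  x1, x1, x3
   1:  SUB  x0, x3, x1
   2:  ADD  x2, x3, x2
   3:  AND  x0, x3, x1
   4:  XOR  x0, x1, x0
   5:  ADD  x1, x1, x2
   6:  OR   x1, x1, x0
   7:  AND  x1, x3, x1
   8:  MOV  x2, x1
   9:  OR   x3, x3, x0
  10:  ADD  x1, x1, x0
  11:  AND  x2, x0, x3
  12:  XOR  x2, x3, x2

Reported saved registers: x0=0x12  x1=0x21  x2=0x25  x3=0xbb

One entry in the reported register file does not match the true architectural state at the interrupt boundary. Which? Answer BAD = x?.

BAD = x2

after  0: x0=0x43 x1=0x9a x2=0x30 x3=0xa9  N=1 Z=0
after  1: x0=0x0f x1=0x9a x2=0x30 x3=0xa9  N=0 Z=0
after  2: x0=0x0f x1=0x9a x2=0xd9 x3=0xa9  N=1 Z=0
after  3: x0=0x88 x1=0x9a x2=0xd9 x3=0xa9  N=1 Z=0
after  4: x0=0x12 x1=0x9a x2=0xd9 x3=0xa9  N=0 Z=0
after  5: x0=0x12 x1=0x73 x2=0xd9 x3=0xa9  N=0 Z=0
after  6: x0=0x12 x1=0x73 x2=0xd9 x3=0xa9  N=0 Z=0
after  7: x0=0x12 x1=0x21 x2=0xd9 x3=0xa9  N=0 Z=0
after  8: x0=0x12 x1=0x21 x2=0x21 x3=0xa9  N=0 Z=0
after  9: x0=0x12 x1=0x21 x2=0x21 x3=0xbb  N=1 Z=0
-- IRQ taken; context saved, return-PC = 10 --
mismatch: x2: reported 0x25 vs actual 0x21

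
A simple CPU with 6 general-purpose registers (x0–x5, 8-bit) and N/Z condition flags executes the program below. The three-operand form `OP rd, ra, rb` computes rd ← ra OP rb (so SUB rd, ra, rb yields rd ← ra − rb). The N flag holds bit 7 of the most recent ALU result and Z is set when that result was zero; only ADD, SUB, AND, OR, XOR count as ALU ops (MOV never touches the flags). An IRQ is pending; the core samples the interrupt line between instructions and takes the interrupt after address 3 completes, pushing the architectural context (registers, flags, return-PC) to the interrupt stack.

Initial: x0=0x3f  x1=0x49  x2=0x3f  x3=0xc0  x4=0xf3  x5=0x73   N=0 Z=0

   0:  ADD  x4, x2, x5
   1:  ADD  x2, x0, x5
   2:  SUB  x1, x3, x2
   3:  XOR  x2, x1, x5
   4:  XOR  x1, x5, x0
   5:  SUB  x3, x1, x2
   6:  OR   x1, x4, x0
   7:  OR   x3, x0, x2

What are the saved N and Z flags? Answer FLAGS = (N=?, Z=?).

after  0: x0=0x3f x1=0x49 x2=0x3f x3=0xc0 x4=0xb2 x5=0x73  N=1 Z=0
after  1: x0=0x3f x1=0x49 x2=0xb2 x3=0xc0 x4=0xb2 x5=0x73  N=1 Z=0
after  2: x0=0x3f x1=0x0e x2=0xb2 x3=0xc0 x4=0xb2 x5=0x73  N=0 Z=0
after  3: x0=0x3f x1=0x0e x2=0x7d x3=0xc0 x4=0xb2 x5=0x73  N=0 Z=0
-- IRQ taken; context saved, return-PC = 4 --

FLAGS = (N=0, Z=0)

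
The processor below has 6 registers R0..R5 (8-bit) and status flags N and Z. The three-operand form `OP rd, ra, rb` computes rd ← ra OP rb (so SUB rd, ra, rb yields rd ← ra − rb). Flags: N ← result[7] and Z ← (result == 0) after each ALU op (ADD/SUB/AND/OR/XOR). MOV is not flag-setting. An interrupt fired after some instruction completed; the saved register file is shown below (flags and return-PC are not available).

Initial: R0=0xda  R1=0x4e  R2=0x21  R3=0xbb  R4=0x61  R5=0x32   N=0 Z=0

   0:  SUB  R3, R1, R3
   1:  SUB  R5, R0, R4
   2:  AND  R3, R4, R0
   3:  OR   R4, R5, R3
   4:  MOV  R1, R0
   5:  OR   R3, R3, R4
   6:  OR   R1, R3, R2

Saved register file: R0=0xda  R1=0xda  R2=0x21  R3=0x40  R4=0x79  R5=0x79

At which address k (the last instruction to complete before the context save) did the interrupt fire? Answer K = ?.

after  0: R0=0xda R1=0x4e R2=0x21 R3=0x93 R4=0x61 R5=0x32  N=1 Z=0
after  1: R0=0xda R1=0x4e R2=0x21 R3=0x93 R4=0x61 R5=0x79  N=0 Z=0
after  2: R0=0xda R1=0x4e R2=0x21 R3=0x40 R4=0x61 R5=0x79  N=0 Z=0
after  3: R0=0xda R1=0x4e R2=0x21 R3=0x40 R4=0x79 R5=0x79  N=0 Z=0
after  4: R0=0xda R1=0xda R2=0x21 R3=0x40 R4=0x79 R5=0x79  N=0 Z=0
-- IRQ taken; context saved, return-PC = 5 --

K = 4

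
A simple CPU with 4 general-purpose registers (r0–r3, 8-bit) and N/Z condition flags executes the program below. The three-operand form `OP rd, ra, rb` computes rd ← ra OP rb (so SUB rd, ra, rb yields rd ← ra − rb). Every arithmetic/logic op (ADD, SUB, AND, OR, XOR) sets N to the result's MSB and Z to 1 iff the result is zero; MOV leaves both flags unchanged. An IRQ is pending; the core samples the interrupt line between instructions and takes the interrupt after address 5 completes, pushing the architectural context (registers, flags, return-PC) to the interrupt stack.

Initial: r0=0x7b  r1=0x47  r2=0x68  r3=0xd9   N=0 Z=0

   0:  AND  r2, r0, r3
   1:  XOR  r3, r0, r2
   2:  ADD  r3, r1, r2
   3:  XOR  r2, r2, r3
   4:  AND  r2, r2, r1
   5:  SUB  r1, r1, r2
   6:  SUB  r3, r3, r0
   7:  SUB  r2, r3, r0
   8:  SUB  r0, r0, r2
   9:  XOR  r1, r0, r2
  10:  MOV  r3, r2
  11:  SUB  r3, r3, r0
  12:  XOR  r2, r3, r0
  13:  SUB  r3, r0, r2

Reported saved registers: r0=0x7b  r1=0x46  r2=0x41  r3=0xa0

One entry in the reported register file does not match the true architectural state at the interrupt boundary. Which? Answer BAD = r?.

BAD = r1

after  0: r0=0x7b r1=0x47 r2=0x59 r3=0xd9  N=0 Z=0
after  1: r0=0x7b r1=0x47 r2=0x59 r3=0x22  N=0 Z=0
after  2: r0=0x7b r1=0x47 r2=0x59 r3=0xa0  N=1 Z=0
after  3: r0=0x7b r1=0x47 r2=0xf9 r3=0xa0  N=1 Z=0
after  4: r0=0x7b r1=0x47 r2=0x41 r3=0xa0  N=0 Z=0
after  5: r0=0x7b r1=0x06 r2=0x41 r3=0xa0  N=0 Z=0
-- IRQ taken; context saved, return-PC = 6 --
mismatch: r1: reported 0x46 vs actual 0x06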